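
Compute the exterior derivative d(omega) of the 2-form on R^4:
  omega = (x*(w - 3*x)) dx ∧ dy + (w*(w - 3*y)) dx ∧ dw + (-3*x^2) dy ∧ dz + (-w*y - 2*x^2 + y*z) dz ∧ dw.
d(omega) = (3*w + x) dx ∧ dy ∧ dw + (-6*x) dx ∧ dy ∧ dz + (-4*x) dx ∧ dz ∧ dw + (-w + z) dy ∧ dz ∧ dw

For a 2-form omega = sum_{i<j} g_{ij} dx_i ∧ dx_j, the exterior derivative is
  d(omega) = sum_{i<j} d(g_{ij}) ∧ dx_i ∧ dx_j = sum_{i<j, k} (∂g_{ij}/∂x_k) dx_k ∧ dx_i ∧ dx_j.
Expand each term, using dx_k ∧ dx_i ∧ dx_j = sgn(permutation) dx_{(a)} ∧ dx_{(b)} ∧ dx_{(c)} with (a < b < c) sorted:
  d(x*(w - 3*x)) includes (∂/∂w)(x*(w - 3*x)) dw = (x) dw, which multiplied by dx ∧ dy gives (x) dx ∧ dy ∧ dw
  d(w*(w - 3*y)) includes (∂/∂y)(w*(w - 3*y)) dy = (-3*w) dy, which multiplied by dx ∧ dw gives (3*w) dx ∧ dy ∧ dw
  d(-3*x^2) includes (∂/∂x)(-3*x^2) dx = (-6*x) dx, which multiplied by dy ∧ dz gives (-6*x) dx ∧ dy ∧ dz
  d(-w*y - 2*x^2 + y*z) includes (∂/∂x)(-w*y - 2*x^2 + y*z) dx = (-4*x) dx, which multiplied by dz ∧ dw gives (-4*x) dx ∧ dz ∧ dw
  d(-w*y - 2*x^2 + y*z) includes (∂/∂y)(-w*y - 2*x^2 + y*z) dy = (-w + z) dy, which multiplied by dz ∧ dw gives (-w + z) dy ∧ dz ∧ dw
Collecting like 3-forms: d(omega) = (3*w + x) dx ∧ dy ∧ dw + (-6*x) dx ∧ dy ∧ dz + (-4*x) dx ∧ dz ∧ dw + (-w + z) dy ∧ dz ∧ dw.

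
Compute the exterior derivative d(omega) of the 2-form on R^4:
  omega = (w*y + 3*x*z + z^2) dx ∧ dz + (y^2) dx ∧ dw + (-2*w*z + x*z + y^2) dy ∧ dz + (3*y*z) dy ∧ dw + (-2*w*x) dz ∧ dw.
d(omega) = (-w + z) dx ∧ dy ∧ dz + (-2*w + y) dx ∧ dz ∧ dw + (-2*y) dx ∧ dy ∧ dw + (-3*y - 2*z) dy ∧ dz ∧ dw

For a 2-form omega = sum_{i<j} g_{ij} dx_i ∧ dx_j, the exterior derivative is
  d(omega) = sum_{i<j} d(g_{ij}) ∧ dx_i ∧ dx_j = sum_{i<j, k} (∂g_{ij}/∂x_k) dx_k ∧ dx_i ∧ dx_j.
Expand each term, using dx_k ∧ dx_i ∧ dx_j = sgn(permutation) dx_{(a)} ∧ dx_{(b)} ∧ dx_{(c)} with (a < b < c) sorted:
  d(w*y + 3*x*z + z^2) includes (∂/∂y)(w*y + 3*x*z + z^2) dy = (w) dy, which multiplied by dx ∧ dz gives (-w) dx ∧ dy ∧ dz
  d(w*y + 3*x*z + z^2) includes (∂/∂w)(w*y + 3*x*z + z^2) dw = (y) dw, which multiplied by dx ∧ dz gives (y) dx ∧ dz ∧ dw
  d(y^2) includes (∂/∂y)(y^2) dy = (2*y) dy, which multiplied by dx ∧ dw gives (-2*y) dx ∧ dy ∧ dw
  d(-2*w*z + x*z + y^2) includes (∂/∂x)(-2*w*z + x*z + y^2) dx = (z) dx, which multiplied by dy ∧ dz gives (z) dx ∧ dy ∧ dz
  d(-2*w*z + x*z + y^2) includes (∂/∂w)(-2*w*z + x*z + y^2) dw = (-2*z) dw, which multiplied by dy ∧ dz gives (-2*z) dy ∧ dz ∧ dw
  d(3*y*z) includes (∂/∂z)(3*y*z) dz = (3*y) dz, which multiplied by dy ∧ dw gives (-3*y) dy ∧ dz ∧ dw
  d(-2*w*x) includes (∂/∂x)(-2*w*x) dx = (-2*w) dx, which multiplied by dz ∧ dw gives (-2*w) dx ∧ dz ∧ dw
Collecting like 3-forms: d(omega) = (-w + z) dx ∧ dy ∧ dz + (-2*w + y) dx ∧ dz ∧ dw + (-2*y) dx ∧ dy ∧ dw + (-3*y - 2*z) dy ∧ dz ∧ dw.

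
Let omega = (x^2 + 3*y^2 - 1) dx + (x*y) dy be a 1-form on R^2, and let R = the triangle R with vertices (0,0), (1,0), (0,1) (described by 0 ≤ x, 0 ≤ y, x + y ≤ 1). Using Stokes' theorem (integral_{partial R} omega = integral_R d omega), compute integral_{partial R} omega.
integral_(partial R) omega = -5/6

Stokes: integral_partial_R omega = integral_R d omega with d omega = (∂Q/∂x - ∂P/∂y) dx ∧ dy.
  ∂Q/∂x = y
  ∂P/∂y = 6*y
  integrand = ∂Q/∂x - ∂P/∂y = -5*y.
Integrating over R: integral_0^1 integral_0^{1-x} (-5*y) dy dx = -5/6.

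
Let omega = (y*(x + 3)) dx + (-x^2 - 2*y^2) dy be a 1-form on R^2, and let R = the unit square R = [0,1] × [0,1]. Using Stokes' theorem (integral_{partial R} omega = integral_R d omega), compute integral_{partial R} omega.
integral_(partial R) omega = -9/2

Stokes: integral_partial_R omega = integral_R d omega with d omega = (∂Q/∂x - ∂P/∂y) dx ∧ dy.
  ∂Q/∂x = -2*x
  ∂P/∂y = x + 3
  integrand = ∂Q/∂x - ∂P/∂y = -3*x - 3.
Integrating over R: integral_0^1 integral_0^1 (-3*x - 3) dx dy = -9/2.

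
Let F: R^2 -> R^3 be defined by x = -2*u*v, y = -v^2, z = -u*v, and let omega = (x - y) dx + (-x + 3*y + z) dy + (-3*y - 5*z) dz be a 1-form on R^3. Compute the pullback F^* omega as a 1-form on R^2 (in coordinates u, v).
F^* omega = (v^2*(-u - 5*v)) du + (v*(-u^2 - 7*u*v + 6*v^2)) dv

Using F^*(f dg) = (f ∘ F) d(g ∘ F), substitute each coordinate x_i by F_i(u, v) in f_i, and replace dx_i by d F_i = (∂F_i/∂u) du + (∂F_i/∂v) dv.
  For the x component: f_1(F) = v*(-2*u + v); d F_1 = (-2*v) du + (-2*u) dv
  For the y component: f_2(F) = v*(u - 3*v); d F_2 = (0) du + (-2*v) dv
  For the z component: f_3(F) = v*(5*u + 3*v); d F_3 = (-v) du + (-u) dv
Combining and collecting du, dv coefficients:
  coeff of du: v^2*(-u - 5*v)
  coeff of dv: v*(-u^2 - 7*u*v + 6*v^2)
F^* omega = (v^2*(-u - 5*v)) du + (v*(-u^2 - 7*u*v + 6*v^2)) dv.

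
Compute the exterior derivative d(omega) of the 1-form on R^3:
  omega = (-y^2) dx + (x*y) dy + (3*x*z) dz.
d(omega) = (3*y) dx ∧ dy + (3*z) dx ∧ dz

For a 1-form omega = sum_i f_i dx_i, the exterior derivative is
  d(omega) = sum_{i < j} (∂f_j/∂x_i - ∂f_i/∂x_j) dx_i ∧ dx_j.
  coefficient of dx ∧ dy: ∂f_2/∂x - ∂f_1/∂y = ∂(x*y)/∂x - ∂(-y^2)/∂y = 3*y
  coefficient of dx ∧ dz: ∂f_3/∂x - ∂f_1/∂z = ∂(3*x*z)/∂x - ∂(-y^2)/∂z = 3*z
Assembling: d(omega) = (3*y) dx ∧ dy + (3*z) dx ∧ dz.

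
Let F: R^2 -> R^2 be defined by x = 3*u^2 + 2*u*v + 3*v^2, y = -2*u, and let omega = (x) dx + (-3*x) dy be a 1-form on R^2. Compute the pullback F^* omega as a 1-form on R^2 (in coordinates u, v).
F^* omega = (18*u^3 + 18*u^2*v + 18*u^2 + 22*u*v^2 + 12*u*v + 6*v^3 + 18*v^2) du + (6*u^3 + 22*u^2*v + 18*u*v^2 + 18*v^3) dv

Using F^*(f dg) = (f ∘ F) d(g ∘ F), substitute each coordinate x_i by F_i(u, v) in f_i, and replace dx_i by d F_i = (∂F_i/∂u) du + (∂F_i/∂v) dv.
  For the x component: f_1(F) = 3*u^2 + 2*u*v + 3*v^2; d F_1 = (6*u + 2*v) du + (2*u + 6*v) dv
  For the y component: f_2(F) = -9*u^2 - 6*u*v - 9*v^2; d F_2 = (-2) du + (0) dv
Combining and collecting du, dv coefficients:
  coeff of du: 18*u^3 + 18*u^2*v + 18*u^2 + 22*u*v^2 + 12*u*v + 6*v^3 + 18*v^2
  coeff of dv: 6*u^3 + 22*u^2*v + 18*u*v^2 + 18*v^3
F^* omega = (18*u^3 + 18*u^2*v + 18*u^2 + 22*u*v^2 + 12*u*v + 6*v^3 + 18*v^2) du + (6*u^3 + 22*u^2*v + 18*u*v^2 + 18*v^3) dv.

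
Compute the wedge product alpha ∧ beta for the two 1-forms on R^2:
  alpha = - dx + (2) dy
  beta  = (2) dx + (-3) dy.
alpha ∧ beta = (-1) dx ∧ dy

Distribute the wedge, using dx_i ∧ dx_j = -dx_j ∧ dx_i and dx_i ∧ dx_i = 0. For each pair (i, j) with i < j, the coefficient of dx_i ∧ dx_j in alpha ∧ beta is (alpha_i * beta_j - alpha_j * beta_i). Collecting: alpha ∧ beta = (-1) dx ∧ dy.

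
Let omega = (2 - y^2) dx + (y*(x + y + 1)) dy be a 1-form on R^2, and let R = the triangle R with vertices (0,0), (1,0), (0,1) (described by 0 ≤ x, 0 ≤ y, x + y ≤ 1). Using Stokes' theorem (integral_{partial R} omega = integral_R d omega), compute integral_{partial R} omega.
integral_(partial R) omega = 1/2

Stokes: integral_partial_R omega = integral_R d omega with d omega = (∂Q/∂x - ∂P/∂y) dx ∧ dy.
  ∂Q/∂x = y
  ∂P/∂y = -2*y
  integrand = ∂Q/∂x - ∂P/∂y = 3*y.
Integrating over R: integral_0^1 integral_0^{1-x} (3*y) dy dx = 1/2.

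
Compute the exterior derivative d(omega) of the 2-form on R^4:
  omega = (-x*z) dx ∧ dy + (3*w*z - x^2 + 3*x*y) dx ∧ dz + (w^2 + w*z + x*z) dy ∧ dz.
d(omega) = (-4*x + z) dx ∧ dy ∧ dz + (3*z) dx ∧ dz ∧ dw + (2*w + z) dy ∧ dz ∧ dw

For a 2-form omega = sum_{i<j} g_{ij} dx_i ∧ dx_j, the exterior derivative is
  d(omega) = sum_{i<j} d(g_{ij}) ∧ dx_i ∧ dx_j = sum_{i<j, k} (∂g_{ij}/∂x_k) dx_k ∧ dx_i ∧ dx_j.
Expand each term, using dx_k ∧ dx_i ∧ dx_j = sgn(permutation) dx_{(a)} ∧ dx_{(b)} ∧ dx_{(c)} with (a < b < c) sorted:
  d(-x*z) includes (∂/∂z)(-x*z) dz = (-x) dz, which multiplied by dx ∧ dy gives (-x) dx ∧ dy ∧ dz
  d(3*w*z - x^2 + 3*x*y) includes (∂/∂y)(3*w*z - x^2 + 3*x*y) dy = (3*x) dy, which multiplied by dx ∧ dz gives (-3*x) dx ∧ dy ∧ dz
  d(3*w*z - x^2 + 3*x*y) includes (∂/∂w)(3*w*z - x^2 + 3*x*y) dw = (3*z) dw, which multiplied by dx ∧ dz gives (3*z) dx ∧ dz ∧ dw
  d(w^2 + w*z + x*z) includes (∂/∂x)(w^2 + w*z + x*z) dx = (z) dx, which multiplied by dy ∧ dz gives (z) dx ∧ dy ∧ dz
  d(w^2 + w*z + x*z) includes (∂/∂w)(w^2 + w*z + x*z) dw = (2*w + z) dw, which multiplied by dy ∧ dz gives (2*w + z) dy ∧ dz ∧ dw
Collecting like 3-forms: d(omega) = (-4*x + z) dx ∧ dy ∧ dz + (3*z) dx ∧ dz ∧ dw + (2*w + z) dy ∧ dz ∧ dw.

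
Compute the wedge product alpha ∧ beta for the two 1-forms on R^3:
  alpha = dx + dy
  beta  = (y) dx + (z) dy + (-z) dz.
alpha ∧ beta = (-y + z) dx ∧ dy + (-z) dx ∧ dz + (-z) dy ∧ dz

Distribute the wedge, using dx_i ∧ dx_j = -dx_j ∧ dx_i and dx_i ∧ dx_i = 0. For each pair (i, j) with i < j, the coefficient of dx_i ∧ dx_j in alpha ∧ beta is (alpha_i * beta_j - alpha_j * beta_i). Collecting: alpha ∧ beta = (-y + z) dx ∧ dy + (-z) dx ∧ dz + (-z) dy ∧ dz.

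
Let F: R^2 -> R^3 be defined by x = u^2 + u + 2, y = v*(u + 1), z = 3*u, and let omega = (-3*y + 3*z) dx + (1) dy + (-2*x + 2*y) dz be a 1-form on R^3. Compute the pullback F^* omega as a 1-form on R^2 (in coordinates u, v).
F^* omega = (-6*u^2*v + 12*u^2 - 3*u*v + 3*u + 4*v - 12) du + (u + 1) dv

Using F^*(f dg) = (f ∘ F) d(g ∘ F), substitute each coordinate x_i by F_i(u, v) in f_i, and replace dx_i by d F_i = (∂F_i/∂u) du + (∂F_i/∂v) dv.
  For the x component: f_1(F) = -3*u*v + 9*u - 3*v; d F_1 = (2*u + 1) du + (0) dv
  For the y component: f_2(F) = 1; d F_2 = (v) du + (u + 1) dv
  For the z component: f_3(F) = -2*u^2 + 2*u*v - 2*u + 2*v - 4; d F_3 = (3) du + (0) dv
Combining and collecting du, dv coefficients:
  coeff of du: -6*u^2*v + 12*u^2 - 3*u*v + 3*u + 4*v - 12
  coeff of dv: u + 1
F^* omega = (-6*u^2*v + 12*u^2 - 3*u*v + 3*u + 4*v - 12) du + (u + 1) dv.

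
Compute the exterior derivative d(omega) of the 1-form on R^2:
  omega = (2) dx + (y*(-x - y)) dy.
d(omega) = (-y) dx ∧ dy

For a 1-form omega = sum_i f_i dx_i, the exterior derivative is
  d(omega) = sum_{i < j} (∂f_j/∂x_i - ∂f_i/∂x_j) dx_i ∧ dx_j.
  coefficient of dx ∧ dy: ∂f_2/∂x - ∂f_1/∂y = ∂(y*(-x - y))/∂x - ∂(2)/∂y = -y
Assembling: d(omega) = (-y) dx ∧ dy.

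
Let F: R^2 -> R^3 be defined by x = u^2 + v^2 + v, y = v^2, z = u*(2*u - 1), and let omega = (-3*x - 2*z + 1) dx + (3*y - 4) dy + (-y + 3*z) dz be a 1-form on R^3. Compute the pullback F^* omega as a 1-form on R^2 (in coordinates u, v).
F^* omega = (10*u^3 - 14*u^2 - 10*u*v^2 - 6*u*v + 5*u + v^2) du + (-14*u^2*v - 7*u^2 + 4*u*v + 2*u - 9*v^2 - 9*v + 1) dv

Using F^*(f dg) = (f ∘ F) d(g ∘ F), substitute each coordinate x_i by F_i(u, v) in f_i, and replace dx_i by d F_i = (∂F_i/∂u) du + (∂F_i/∂v) dv.
  For the x component: f_1(F) = -7*u^2 + 2*u - 3*v^2 - 3*v + 1; d F_1 = (2*u) du + (2*v + 1) dv
  For the y component: f_2(F) = 3*v^2 - 4; d F_2 = (0) du + (2*v) dv
  For the z component: f_3(F) = 6*u^2 - 3*u - v^2; d F_3 = (4*u - 1) du + (0) dv
Combining and collecting du, dv coefficients:
  coeff of du: 10*u^3 - 14*u^2 - 10*u*v^2 - 6*u*v + 5*u + v^2
  coeff of dv: -14*u^2*v - 7*u^2 + 4*u*v + 2*u - 9*v^2 - 9*v + 1
F^* omega = (10*u^3 - 14*u^2 - 10*u*v^2 - 6*u*v + 5*u + v^2) du + (-14*u^2*v - 7*u^2 + 4*u*v + 2*u - 9*v^2 - 9*v + 1) dv.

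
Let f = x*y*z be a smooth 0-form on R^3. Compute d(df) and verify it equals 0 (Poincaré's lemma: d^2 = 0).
d(df) = 0

Step 1: df = sum_i (∂f/∂x_i) dx_i = (y*z) dx + (x*z) dy + (x*y) dz.
Step 2: Apply d again. Using the 1-form formula, the coefficient of dx ∧ dy in d(df) is ∂^2 f/∂x ∂y - ∂^2 f/∂y ∂x = (z) - (z) = 0 (equality of mixed partials for smooth f).
Similarly for dx ∧ dz and dy ∧ dz — all coefficients vanish. So d(df) = 0.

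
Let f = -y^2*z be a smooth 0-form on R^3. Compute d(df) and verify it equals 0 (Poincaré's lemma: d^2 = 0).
d(df) = 0

Step 1: df = sum_i (∂f/∂x_i) dx_i = (0) dx + (-2*y*z) dy + (-y^2) dz.
Step 2: Apply d again. Using the 1-form formula, the coefficient of dx ∧ dy in d(df) is ∂^2 f/∂x ∂y - ∂^2 f/∂y ∂x = (0) - (0) = 0 (equality of mixed partials for smooth f).
Similarly for dx ∧ dz and dy ∧ dz — all coefficients vanish. So d(df) = 0.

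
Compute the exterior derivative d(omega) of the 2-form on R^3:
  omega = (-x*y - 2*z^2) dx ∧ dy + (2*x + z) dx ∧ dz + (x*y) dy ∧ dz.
d(omega) = (y - 4*z) dx ∧ dy ∧ dz

For a 2-form omega = sum_{i<j} g_{ij} dx_i ∧ dx_j, the exterior derivative is
  d(omega) = sum_{i<j} d(g_{ij}) ∧ dx_i ∧ dx_j = sum_{i<j, k} (∂g_{ij}/∂x_k) dx_k ∧ dx_i ∧ dx_j.
Expand each term, using dx_k ∧ dx_i ∧ dx_j = sgn(permutation) dx_{(a)} ∧ dx_{(b)} ∧ dx_{(c)} with (a < b < c) sorted:
  d(-x*y - 2*z^2) includes (∂/∂z)(-x*y - 2*z^2) dz = (-4*z) dz, which multiplied by dx ∧ dy gives (-4*z) dx ∧ dy ∧ dz
  d(x*y) includes (∂/∂x)(x*y) dx = (y) dx, which multiplied by dy ∧ dz gives (y) dx ∧ dy ∧ dz
Collecting like 3-forms: d(omega) = (y - 4*z) dx ∧ dy ∧ dz.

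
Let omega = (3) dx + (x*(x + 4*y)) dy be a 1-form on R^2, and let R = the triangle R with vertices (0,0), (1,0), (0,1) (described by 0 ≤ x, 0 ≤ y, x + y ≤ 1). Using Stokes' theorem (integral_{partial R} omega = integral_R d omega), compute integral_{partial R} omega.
integral_(partial R) omega = 1

Stokes: integral_partial_R omega = integral_R d omega with d omega = (∂Q/∂x - ∂P/∂y) dx ∧ dy.
  ∂Q/∂x = 2*x + 4*y
  ∂P/∂y = 0
  integrand = ∂Q/∂x - ∂P/∂y = 2*x + 4*y.
Integrating over R: integral_0^1 integral_0^{1-x} (2*x + 4*y) dy dx = 1.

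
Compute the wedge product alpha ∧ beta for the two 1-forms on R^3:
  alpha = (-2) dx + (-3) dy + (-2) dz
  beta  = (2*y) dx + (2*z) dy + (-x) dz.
alpha ∧ beta = (6*y - 4*z) dx ∧ dy + (2*x + 4*y) dx ∧ dz + (3*x + 4*z) dy ∧ dz

Distribute the wedge, using dx_i ∧ dx_j = -dx_j ∧ dx_i and dx_i ∧ dx_i = 0. For each pair (i, j) with i < j, the coefficient of dx_i ∧ dx_j in alpha ∧ beta is (alpha_i * beta_j - alpha_j * beta_i). Collecting: alpha ∧ beta = (6*y - 4*z) dx ∧ dy + (2*x + 4*y) dx ∧ dz + (3*x + 4*z) dy ∧ dz.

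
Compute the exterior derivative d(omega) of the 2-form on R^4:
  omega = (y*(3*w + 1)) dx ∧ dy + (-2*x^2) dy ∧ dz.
d(omega) = (3*y) dx ∧ dy ∧ dw + (-4*x) dx ∧ dy ∧ dz

For a 2-form omega = sum_{i<j} g_{ij} dx_i ∧ dx_j, the exterior derivative is
  d(omega) = sum_{i<j} d(g_{ij}) ∧ dx_i ∧ dx_j = sum_{i<j, k} (∂g_{ij}/∂x_k) dx_k ∧ dx_i ∧ dx_j.
Expand each term, using dx_k ∧ dx_i ∧ dx_j = sgn(permutation) dx_{(a)} ∧ dx_{(b)} ∧ dx_{(c)} with (a < b < c) sorted:
  d(y*(3*w + 1)) includes (∂/∂w)(y*(3*w + 1)) dw = (3*y) dw, which multiplied by dx ∧ dy gives (3*y) dx ∧ dy ∧ dw
  d(-2*x^2) includes (∂/∂x)(-2*x^2) dx = (-4*x) dx, which multiplied by dy ∧ dz gives (-4*x) dx ∧ dy ∧ dz
Collecting like 3-forms: d(omega) = (3*y) dx ∧ dy ∧ dw + (-4*x) dx ∧ dy ∧ dz.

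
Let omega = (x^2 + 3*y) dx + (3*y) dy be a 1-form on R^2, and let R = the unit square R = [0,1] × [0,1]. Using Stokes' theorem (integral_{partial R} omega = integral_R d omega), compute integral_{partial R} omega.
integral_(partial R) omega = -3

Stokes: integral_partial_R omega = integral_R d omega with d omega = (∂Q/∂x - ∂P/∂y) dx ∧ dy.
  ∂Q/∂x = 0
  ∂P/∂y = 3
  integrand = ∂Q/∂x - ∂P/∂y = -3.
Integrating over R: integral_0^1 integral_0^1 (-3) dx dy = -3.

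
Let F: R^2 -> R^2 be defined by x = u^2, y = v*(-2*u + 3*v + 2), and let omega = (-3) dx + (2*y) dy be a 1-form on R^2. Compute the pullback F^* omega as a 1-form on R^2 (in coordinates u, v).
F^* omega = (8*u*v^2 - 6*u - 12*v^3 - 8*v^2) du + (4*v*(2*u^2 - 9*u*v - 4*u + 9*v^2 + 9*v + 2)) dv

Using F^*(f dg) = (f ∘ F) d(g ∘ F), substitute each coordinate x_i by F_i(u, v) in f_i, and replace dx_i by d F_i = (∂F_i/∂u) du + (∂F_i/∂v) dv.
  For the x component: f_1(F) = -3; d F_1 = (2*u) du + (0) dv
  For the y component: f_2(F) = 2*v*(-2*u + 3*v + 2); d F_2 = (-2*v) du + (-2*u + 6*v + 2) dv
Combining and collecting du, dv coefficients:
  coeff of du: 8*u*v^2 - 6*u - 12*v^3 - 8*v^2
  coeff of dv: 4*v*(2*u^2 - 9*u*v - 4*u + 9*v^2 + 9*v + 2)
F^* omega = (8*u*v^2 - 6*u - 12*v^3 - 8*v^2) du + (4*v*(2*u^2 - 9*u*v - 4*u + 9*v^2 + 9*v + 2)) dv.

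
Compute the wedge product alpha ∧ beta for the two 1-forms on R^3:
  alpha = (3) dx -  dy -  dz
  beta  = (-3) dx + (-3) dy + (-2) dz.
alpha ∧ beta = (-12) dx ∧ dy + (-9) dx ∧ dz + (-1) dy ∧ dz

Distribute the wedge, using dx_i ∧ dx_j = -dx_j ∧ dx_i and dx_i ∧ dx_i = 0. For each pair (i, j) with i < j, the coefficient of dx_i ∧ dx_j in alpha ∧ beta is (alpha_i * beta_j - alpha_j * beta_i). Collecting: alpha ∧ beta = (-12) dx ∧ dy + (-9) dx ∧ dz + (-1) dy ∧ dz.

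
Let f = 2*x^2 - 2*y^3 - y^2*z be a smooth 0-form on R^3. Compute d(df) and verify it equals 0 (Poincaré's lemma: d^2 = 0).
d(df) = 0

Step 1: df = sum_i (∂f/∂x_i) dx_i = (4*x) dx + (2*y*(-3*y - z)) dy + (-y^2) dz.
Step 2: Apply d again. Using the 1-form formula, the coefficient of dx ∧ dy in d(df) is ∂^2 f/∂x ∂y - ∂^2 f/∂y ∂x = (0) - (0) = 0 (equality of mixed partials for smooth f).
Similarly for dx ∧ dz and dy ∧ dz — all coefficients vanish. So d(df) = 0.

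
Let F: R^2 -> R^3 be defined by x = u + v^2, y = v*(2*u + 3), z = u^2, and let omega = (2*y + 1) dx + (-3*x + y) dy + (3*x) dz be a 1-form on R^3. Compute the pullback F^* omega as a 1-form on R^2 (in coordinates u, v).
F^* omega = (6*u^2 + 10*u*v^2 - 2*u*v - 6*v^3 + 6*v^2 + 6*v + 1) du + (4*u^2*v - 6*u^2 + 2*u*v^2 + 12*u*v - 9*u + 3*v^2 + 11*v) dv

Using F^*(f dg) = (f ∘ F) d(g ∘ F), substitute each coordinate x_i by F_i(u, v) in f_i, and replace dx_i by d F_i = (∂F_i/∂u) du + (∂F_i/∂v) dv.
  For the x component: f_1(F) = 4*u*v + 6*v + 1; d F_1 = (1) du + (2*v) dv
  For the y component: f_2(F) = 2*u*v - 3*u - 3*v^2 + 3*v; d F_2 = (2*v) du + (2*u + 3) dv
  For the z component: f_3(F) = 3*u + 3*v^2; d F_3 = (2*u) du + (0) dv
Combining and collecting du, dv coefficients:
  coeff of du: 6*u^2 + 10*u*v^2 - 2*u*v - 6*v^3 + 6*v^2 + 6*v + 1
  coeff of dv: 4*u^2*v - 6*u^2 + 2*u*v^2 + 12*u*v - 9*u + 3*v^2 + 11*v
F^* omega = (6*u^2 + 10*u*v^2 - 2*u*v - 6*v^3 + 6*v^2 + 6*v + 1) du + (4*u^2*v - 6*u^2 + 2*u*v^2 + 12*u*v - 9*u + 3*v^2 + 11*v) dv.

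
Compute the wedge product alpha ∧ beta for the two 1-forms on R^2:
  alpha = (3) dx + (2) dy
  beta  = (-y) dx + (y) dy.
alpha ∧ beta = (5*y) dx ∧ dy

Distribute the wedge, using dx_i ∧ dx_j = -dx_j ∧ dx_i and dx_i ∧ dx_i = 0. For each pair (i, j) with i < j, the coefficient of dx_i ∧ dx_j in alpha ∧ beta is (alpha_i * beta_j - alpha_j * beta_i). Collecting: alpha ∧ beta = (5*y) dx ∧ dy.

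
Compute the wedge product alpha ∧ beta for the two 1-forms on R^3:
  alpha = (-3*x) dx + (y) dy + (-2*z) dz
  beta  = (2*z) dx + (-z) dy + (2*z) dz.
alpha ∧ beta = (z*(3*x - 2*y)) dx ∧ dy + (2*z*(-3*x + 2*z)) dx ∧ dz + (2*z*(y - z)) dy ∧ dz

Distribute the wedge, using dx_i ∧ dx_j = -dx_j ∧ dx_i and dx_i ∧ dx_i = 0. For each pair (i, j) with i < j, the coefficient of dx_i ∧ dx_j in alpha ∧ beta is (alpha_i * beta_j - alpha_j * beta_i). Collecting: alpha ∧ beta = (z*(3*x - 2*y)) dx ∧ dy + (2*z*(-3*x + 2*z)) dx ∧ dz + (2*z*(y - z)) dy ∧ dz.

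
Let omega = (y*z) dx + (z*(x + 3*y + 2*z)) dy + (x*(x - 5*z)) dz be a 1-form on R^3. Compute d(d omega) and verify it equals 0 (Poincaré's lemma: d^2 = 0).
d(d omega) = 0

Step 1: d omega = sum_{i<j} (∂f_j/∂x_i - ∂f_i/∂x_j) dx_i ∧ dx_j:
  coeff of dx ∧ dy: 0
  coeff of dx ∧ dz: 2*x - y - 5*z
  coeff of dy ∧ dz: -x - 3*y - 4*z
Step 2: Apply d again to each 2-form coefficient. The only possible 3-form in R^3 is dx ∧ dy ∧ dz, with coefficient
  ∂(coeff of dy∧dz)/∂x - ∂(coeff of dx∧dz)/∂y + ∂(coeff of dx∧dy)/∂z
  = ∂/∂x (-x - 3*y - 4*z) - ∂/∂y (2*x - y - 5*z) + ∂/∂z (0).
Each of these terms simplifies to sums of mixed partials that cancel in pairs. The result is 0 (by equality of mixed partials for smooth functions — Schwarz / Clairaut).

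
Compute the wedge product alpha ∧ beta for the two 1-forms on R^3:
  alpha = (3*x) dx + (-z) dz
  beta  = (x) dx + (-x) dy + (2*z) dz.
alpha ∧ beta = (-3*x^2) dx ∧ dy + (7*x*z) dx ∧ dz + (-x*z) dy ∧ dz

Distribute the wedge, using dx_i ∧ dx_j = -dx_j ∧ dx_i and dx_i ∧ dx_i = 0. For each pair (i, j) with i < j, the coefficient of dx_i ∧ dx_j in alpha ∧ beta is (alpha_i * beta_j - alpha_j * beta_i). Collecting: alpha ∧ beta = (-3*x^2) dx ∧ dy + (7*x*z) dx ∧ dz + (-x*z) dy ∧ dz.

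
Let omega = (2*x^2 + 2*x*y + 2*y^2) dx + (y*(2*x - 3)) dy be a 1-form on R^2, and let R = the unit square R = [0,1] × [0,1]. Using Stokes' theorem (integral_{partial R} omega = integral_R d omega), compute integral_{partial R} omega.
integral_(partial R) omega = -2

Stokes: integral_partial_R omega = integral_R d omega with d omega = (∂Q/∂x - ∂P/∂y) dx ∧ dy.
  ∂Q/∂x = 2*y
  ∂P/∂y = 2*x + 4*y
  integrand = ∂Q/∂x - ∂P/∂y = -2*x - 2*y.
Integrating over R: integral_0^1 integral_0^1 (-2*x - 2*y) dx dy = -2.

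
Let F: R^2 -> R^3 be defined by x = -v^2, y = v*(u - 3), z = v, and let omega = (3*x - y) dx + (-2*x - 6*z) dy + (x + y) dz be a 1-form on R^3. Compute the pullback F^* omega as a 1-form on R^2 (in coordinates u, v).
F^* omega = (2*v^2*(v - 3)) du + (v*(4*u*v - 5*u + 6*v^2 - 13*v + 15)) dv

Using F^*(f dg) = (f ∘ F) d(g ∘ F), substitute each coordinate x_i by F_i(u, v) in f_i, and replace dx_i by d F_i = (∂F_i/∂u) du + (∂F_i/∂v) dv.
  For the x component: f_1(F) = v*(-u - 3*v + 3); d F_1 = (0) du + (-2*v) dv
  For the y component: f_2(F) = 2*v*(v - 3); d F_2 = (v) du + (u - 3) dv
  For the z component: f_3(F) = v*(u - v - 3); d F_3 = (0) du + (1) dv
Combining and collecting du, dv coefficients:
  coeff of du: 2*v^2*(v - 3)
  coeff of dv: v*(4*u*v - 5*u + 6*v^2 - 13*v + 15)
F^* omega = (2*v^2*(v - 3)) du + (v*(4*u*v - 5*u + 6*v^2 - 13*v + 15)) dv.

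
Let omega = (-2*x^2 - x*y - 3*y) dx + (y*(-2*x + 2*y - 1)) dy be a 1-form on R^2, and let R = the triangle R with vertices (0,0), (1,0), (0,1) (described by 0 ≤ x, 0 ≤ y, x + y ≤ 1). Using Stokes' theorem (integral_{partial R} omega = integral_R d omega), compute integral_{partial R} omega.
integral_(partial R) omega = 4/3

Stokes: integral_partial_R omega = integral_R d omega with d omega = (∂Q/∂x - ∂P/∂y) dx ∧ dy.
  ∂Q/∂x = -2*y
  ∂P/∂y = -x - 3
  integrand = ∂Q/∂x - ∂P/∂y = x - 2*y + 3.
Integrating over R: integral_0^1 integral_0^{1-x} (x - 2*y + 3) dy dx = 4/3.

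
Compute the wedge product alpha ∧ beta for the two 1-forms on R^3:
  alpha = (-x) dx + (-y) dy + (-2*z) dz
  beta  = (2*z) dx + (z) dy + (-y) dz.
alpha ∧ beta = (z*(-x + 2*y)) dx ∧ dy + (x*y + 4*z^2) dx ∧ dz + (y^2 + 2*z^2) dy ∧ dz

Distribute the wedge, using dx_i ∧ dx_j = -dx_j ∧ dx_i and dx_i ∧ dx_i = 0. For each pair (i, j) with i < j, the coefficient of dx_i ∧ dx_j in alpha ∧ beta is (alpha_i * beta_j - alpha_j * beta_i). Collecting: alpha ∧ beta = (z*(-x + 2*y)) dx ∧ dy + (x*y + 4*z^2) dx ∧ dz + (y^2 + 2*z^2) dy ∧ dz.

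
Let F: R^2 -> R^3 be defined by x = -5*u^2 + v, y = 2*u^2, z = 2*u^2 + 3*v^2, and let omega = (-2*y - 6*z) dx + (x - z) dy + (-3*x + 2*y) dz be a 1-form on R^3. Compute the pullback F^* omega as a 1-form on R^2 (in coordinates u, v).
F^* omega = (8*u*(26*u^2 + 21*v^2 - v)) du + (114*u^2*v - 16*u^2 - 36*v^2) dv

Using F^*(f dg) = (f ∘ F) d(g ∘ F), substitute each coordinate x_i by F_i(u, v) in f_i, and replace dx_i by d F_i = (∂F_i/∂u) du + (∂F_i/∂v) dv.
  For the x component: f_1(F) = -16*u^2 - 18*v^2; d F_1 = (-10*u) du + (1) dv
  For the y component: f_2(F) = -7*u^2 - 3*v^2 + v; d F_2 = (4*u) du + (0) dv
  For the z component: f_3(F) = 19*u^2 - 3*v; d F_3 = (4*u) du + (6*v) dv
Combining and collecting du, dv coefficients:
  coeff of du: 8*u*(26*u^2 + 21*v^2 - v)
  coeff of dv: 114*u^2*v - 16*u^2 - 36*v^2
F^* omega = (8*u*(26*u^2 + 21*v^2 - v)) du + (114*u^2*v - 16*u^2 - 36*v^2) dv.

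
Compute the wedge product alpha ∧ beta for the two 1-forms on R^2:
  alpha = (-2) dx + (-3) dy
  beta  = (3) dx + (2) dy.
alpha ∧ beta = (5) dx ∧ dy

Distribute the wedge, using dx_i ∧ dx_j = -dx_j ∧ dx_i and dx_i ∧ dx_i = 0. For each pair (i, j) with i < j, the coefficient of dx_i ∧ dx_j in alpha ∧ beta is (alpha_i * beta_j - alpha_j * beta_i). Collecting: alpha ∧ beta = (5) dx ∧ dy.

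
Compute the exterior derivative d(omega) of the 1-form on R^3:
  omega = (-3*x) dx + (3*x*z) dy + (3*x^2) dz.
d(omega) = (3*z) dx ∧ dy + (6*x) dx ∧ dz + (-3*x) dy ∧ dz

For a 1-form omega = sum_i f_i dx_i, the exterior derivative is
  d(omega) = sum_{i < j} (∂f_j/∂x_i - ∂f_i/∂x_j) dx_i ∧ dx_j.
  coefficient of dx ∧ dy: ∂f_2/∂x - ∂f_1/∂y = ∂(3*x*z)/∂x - ∂(-3*x)/∂y = 3*z
  coefficient of dx ∧ dz: ∂f_3/∂x - ∂f_1/∂z = ∂(3*x^2)/∂x - ∂(-3*x)/∂z = 6*x
  coefficient of dy ∧ dz: ∂f_3/∂y - ∂f_2/∂z = ∂(3*x^2)/∂y - ∂(3*x*z)/∂z = -3*x
Assembling: d(omega) = (3*z) dx ∧ dy + (6*x) dx ∧ dz + (-3*x) dy ∧ dz.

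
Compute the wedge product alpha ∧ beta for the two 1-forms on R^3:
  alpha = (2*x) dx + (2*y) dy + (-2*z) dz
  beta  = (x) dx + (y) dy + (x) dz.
alpha ∧ beta = (2*x*(x + z)) dx ∧ dz + (2*y*(x + z)) dy ∧ dz

Distribute the wedge, using dx_i ∧ dx_j = -dx_j ∧ dx_i and dx_i ∧ dx_i = 0. For each pair (i, j) with i < j, the coefficient of dx_i ∧ dx_j in alpha ∧ beta is (alpha_i * beta_j - alpha_j * beta_i). Collecting: alpha ∧ beta = (2*x*(x + z)) dx ∧ dz + (2*y*(x + z)) dy ∧ dz.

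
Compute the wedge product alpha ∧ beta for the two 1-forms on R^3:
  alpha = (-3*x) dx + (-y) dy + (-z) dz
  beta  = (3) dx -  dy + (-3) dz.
alpha ∧ beta = (3*x + 3*y) dx ∧ dy + (9*x + 3*z) dx ∧ dz + (3*y - z) dy ∧ dz

Distribute the wedge, using dx_i ∧ dx_j = -dx_j ∧ dx_i and dx_i ∧ dx_i = 0. For each pair (i, j) with i < j, the coefficient of dx_i ∧ dx_j in alpha ∧ beta is (alpha_i * beta_j - alpha_j * beta_i). Collecting: alpha ∧ beta = (3*x + 3*y) dx ∧ dy + (9*x + 3*z) dx ∧ dz + (3*y - z) dy ∧ dz.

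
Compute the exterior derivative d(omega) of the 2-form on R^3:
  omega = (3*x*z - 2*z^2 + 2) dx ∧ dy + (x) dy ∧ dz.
d(omega) = (3*x - 4*z + 1) dx ∧ dy ∧ dz

For a 2-form omega = sum_{i<j} g_{ij} dx_i ∧ dx_j, the exterior derivative is
  d(omega) = sum_{i<j} d(g_{ij}) ∧ dx_i ∧ dx_j = sum_{i<j, k} (∂g_{ij}/∂x_k) dx_k ∧ dx_i ∧ dx_j.
Expand each term, using dx_k ∧ dx_i ∧ dx_j = sgn(permutation) dx_{(a)} ∧ dx_{(b)} ∧ dx_{(c)} with (a < b < c) sorted:
  d(3*x*z - 2*z^2 + 2) includes (∂/∂z)(3*x*z - 2*z^2 + 2) dz = (3*x - 4*z) dz, which multiplied by dx ∧ dy gives (3*x - 4*z) dx ∧ dy ∧ dz
  d(x) includes (∂/∂x)(x) dx = (1) dx, which multiplied by dy ∧ dz gives (1) dx ∧ dy ∧ dz
Collecting like 3-forms: d(omega) = (3*x - 4*z + 1) dx ∧ dy ∧ dz.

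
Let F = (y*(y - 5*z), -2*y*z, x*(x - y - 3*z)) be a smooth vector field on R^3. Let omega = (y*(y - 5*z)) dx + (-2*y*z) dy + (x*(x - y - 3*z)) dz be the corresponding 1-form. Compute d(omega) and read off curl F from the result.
d(omega) = (-x + 2*y) dy ∧ dz + (-2*x - 4*y + 3*z) dz ∧ dx + (-2*y + 5*z) dx ∧ dy; curl F = (-x + 2*y, -2*x - 4*y + 3*z, -2*y + 5*z)

d omega = sum_{i<j} (∂f_j/∂x_i - ∂f_i/∂x_j) dx_i ∧ dx_j. Under the identification (dy ∧ dz, dz ∧ dx, dx ∧ dy) ↔ (e_x, e_y, e_z), the coefficients are exactly the components of curl F. Compute:
  ∂R/∂y - ∂Q/∂z = (-x) - (-2*y) = -x + 2*y
  ∂P/∂z - ∂R/∂x = (-5*y) - (2*x - y - 3*z) = -2*x - 4*y + 3*z
  ∂Q/∂x - ∂P/∂y = (0) - (2*y - 5*z) = -2*y + 5*z.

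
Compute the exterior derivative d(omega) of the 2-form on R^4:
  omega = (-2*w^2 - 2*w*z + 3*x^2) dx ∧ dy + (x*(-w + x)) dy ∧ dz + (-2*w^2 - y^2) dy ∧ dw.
d(omega) = (-3*w + 2*x) dx ∧ dy ∧ dz + (-4*w - 2*z) dx ∧ dy ∧ dw + (-x) dy ∧ dz ∧ dw

For a 2-form omega = sum_{i<j} g_{ij} dx_i ∧ dx_j, the exterior derivative is
  d(omega) = sum_{i<j} d(g_{ij}) ∧ dx_i ∧ dx_j = sum_{i<j, k} (∂g_{ij}/∂x_k) dx_k ∧ dx_i ∧ dx_j.
Expand each term, using dx_k ∧ dx_i ∧ dx_j = sgn(permutation) dx_{(a)} ∧ dx_{(b)} ∧ dx_{(c)} with (a < b < c) sorted:
  d(-2*w^2 - 2*w*z + 3*x^2) includes (∂/∂z)(-2*w^2 - 2*w*z + 3*x^2) dz = (-2*w) dz, which multiplied by dx ∧ dy gives (-2*w) dx ∧ dy ∧ dz
  d(-2*w^2 - 2*w*z + 3*x^2) includes (∂/∂w)(-2*w^2 - 2*w*z + 3*x^2) dw = (-4*w - 2*z) dw, which multiplied by dx ∧ dy gives (-4*w - 2*z) dx ∧ dy ∧ dw
  d(x*(-w + x)) includes (∂/∂x)(x*(-w + x)) dx = (-w + 2*x) dx, which multiplied by dy ∧ dz gives (-w + 2*x) dx ∧ dy ∧ dz
  d(x*(-w + x)) includes (∂/∂w)(x*(-w + x)) dw = (-x) dw, which multiplied by dy ∧ dz gives (-x) dy ∧ dz ∧ dw
Collecting like 3-forms: d(omega) = (-3*w + 2*x) dx ∧ dy ∧ dz + (-4*w - 2*z) dx ∧ dy ∧ dw + (-x) dy ∧ dz ∧ dw.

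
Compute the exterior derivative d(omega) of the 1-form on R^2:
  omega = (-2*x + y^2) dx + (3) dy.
d(omega) = (-2*y) dx ∧ dy

For a 1-form omega = sum_i f_i dx_i, the exterior derivative is
  d(omega) = sum_{i < j} (∂f_j/∂x_i - ∂f_i/∂x_j) dx_i ∧ dx_j.
  coefficient of dx ∧ dy: ∂f_2/∂x - ∂f_1/∂y = ∂(3)/∂x - ∂(-2*x + y^2)/∂y = -2*y
Assembling: d(omega) = (-2*y) dx ∧ dy.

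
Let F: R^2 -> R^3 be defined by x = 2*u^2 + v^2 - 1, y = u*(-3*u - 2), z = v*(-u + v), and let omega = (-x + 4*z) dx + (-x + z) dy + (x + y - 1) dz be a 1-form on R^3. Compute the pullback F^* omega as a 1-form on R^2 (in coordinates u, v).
F^* omega = (4*u^3 - 9*u^2*v + 4*u^2 + 12*u*v^2 + 4*u*v - 2*u - v^3 + 2*v - 2) du + (u^3 - 6*u^2*v + 2*u^2 - 9*u*v^2 - 4*u*v + 2*u + 8*v^3 - 2*v) dv

Using F^*(f dg) = (f ∘ F) d(g ∘ F), substitute each coordinate x_i by F_i(u, v) in f_i, and replace dx_i by d F_i = (∂F_i/∂u) du + (∂F_i/∂v) dv.
  For the x component: f_1(F) = -2*u^2 - 4*u*v + 3*v^2 + 1; d F_1 = (4*u) du + (2*v) dv
  For the y component: f_2(F) = -2*u^2 - u*v + 1; d F_2 = (-6*u - 2) du + (0) dv
  For the z component: f_3(F) = -u^2 - 2*u + v^2 - 2; d F_3 = (-v) du + (-u + 2*v) dv
Combining and collecting du, dv coefficients:
  coeff of du: 4*u^3 - 9*u^2*v + 4*u^2 + 12*u*v^2 + 4*u*v - 2*u - v^3 + 2*v - 2
  coeff of dv: u^3 - 6*u^2*v + 2*u^2 - 9*u*v^2 - 4*u*v + 2*u + 8*v^3 - 2*v
F^* omega = (4*u^3 - 9*u^2*v + 4*u^2 + 12*u*v^2 + 4*u*v - 2*u - v^3 + 2*v - 2) du + (u^3 - 6*u^2*v + 2*u^2 - 9*u*v^2 - 4*u*v + 2*u + 8*v^3 - 2*v) dv.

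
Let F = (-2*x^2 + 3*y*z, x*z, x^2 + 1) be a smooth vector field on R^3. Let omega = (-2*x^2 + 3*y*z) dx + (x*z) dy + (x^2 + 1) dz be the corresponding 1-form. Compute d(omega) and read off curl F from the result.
d(omega) = (-x) dy ∧ dz + (-2*x + 3*y) dz ∧ dx + (-2*z) dx ∧ dy; curl F = (-x, -2*x + 3*y, -2*z)

d omega = sum_{i<j} (∂f_j/∂x_i - ∂f_i/∂x_j) dx_i ∧ dx_j. Under the identification (dy ∧ dz, dz ∧ dx, dx ∧ dy) ↔ (e_x, e_y, e_z), the coefficients are exactly the components of curl F. Compute:
  ∂R/∂y - ∂Q/∂z = (0) - (x) = -x
  ∂P/∂z - ∂R/∂x = (3*y) - (2*x) = -2*x + 3*y
  ∂Q/∂x - ∂P/∂y = (z) - (3*z) = -2*z.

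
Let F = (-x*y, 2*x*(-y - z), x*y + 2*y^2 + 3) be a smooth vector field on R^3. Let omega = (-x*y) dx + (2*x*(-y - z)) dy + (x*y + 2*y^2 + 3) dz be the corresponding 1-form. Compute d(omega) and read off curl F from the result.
d(omega) = (3*x + 4*y) dy ∧ dz + (-y) dz ∧ dx + (x - 2*y - 2*z) dx ∧ dy; curl F = (3*x + 4*y, -y, x - 2*y - 2*z)

d omega = sum_{i<j} (∂f_j/∂x_i - ∂f_i/∂x_j) dx_i ∧ dx_j. Under the identification (dy ∧ dz, dz ∧ dx, dx ∧ dy) ↔ (e_x, e_y, e_z), the coefficients are exactly the components of curl F. Compute:
  ∂R/∂y - ∂Q/∂z = (x + 4*y) - (-2*x) = 3*x + 4*y
  ∂P/∂z - ∂R/∂x = (0) - (y) = -y
  ∂Q/∂x - ∂P/∂y = (-2*y - 2*z) - (-x) = x - 2*y - 2*z.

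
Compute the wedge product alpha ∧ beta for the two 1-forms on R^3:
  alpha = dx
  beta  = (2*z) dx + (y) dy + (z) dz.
alpha ∧ beta = (y) dx ∧ dy + (z) dx ∧ dz

Distribute the wedge, using dx_i ∧ dx_j = -dx_j ∧ dx_i and dx_i ∧ dx_i = 0. For each pair (i, j) with i < j, the coefficient of dx_i ∧ dx_j in alpha ∧ beta is (alpha_i * beta_j - alpha_j * beta_i). Collecting: alpha ∧ beta = (y) dx ∧ dy + (z) dx ∧ dz.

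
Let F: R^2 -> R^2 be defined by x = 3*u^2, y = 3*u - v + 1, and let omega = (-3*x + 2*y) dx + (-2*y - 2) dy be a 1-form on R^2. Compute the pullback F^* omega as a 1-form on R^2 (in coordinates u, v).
F^* omega = (-54*u^3 + 36*u^2 - 12*u*v - 6*u + 6*v - 12) du + (6*u - 2*v + 4) dv

Using F^*(f dg) = (f ∘ F) d(g ∘ F), substitute each coordinate x_i by F_i(u, v) in f_i, and replace dx_i by d F_i = (∂F_i/∂u) du + (∂F_i/∂v) dv.
  For the x component: f_1(F) = -9*u^2 + 6*u - 2*v + 2; d F_1 = (6*u) du + (0) dv
  For the y component: f_2(F) = -6*u + 2*v - 4; d F_2 = (3) du + (-1) dv
Combining and collecting du, dv coefficients:
  coeff of du: -54*u^3 + 36*u^2 - 12*u*v - 6*u + 6*v - 12
  coeff of dv: 6*u - 2*v + 4
F^* omega = (-54*u^3 + 36*u^2 - 12*u*v - 6*u + 6*v - 12) du + (6*u - 2*v + 4) dv.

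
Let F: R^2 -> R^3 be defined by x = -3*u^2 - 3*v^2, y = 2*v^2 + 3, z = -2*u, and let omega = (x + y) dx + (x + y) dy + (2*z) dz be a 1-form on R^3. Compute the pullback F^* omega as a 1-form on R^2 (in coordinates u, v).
F^* omega = (2*u*(9*u^2 + 3*v^2 - 5)) du + (2*v*(3*u^2 + v^2 - 3)) dv

Using F^*(f dg) = (f ∘ F) d(g ∘ F), substitute each coordinate x_i by F_i(u, v) in f_i, and replace dx_i by d F_i = (∂F_i/∂u) du + (∂F_i/∂v) dv.
  For the x component: f_1(F) = -3*u^2 - v^2 + 3; d F_1 = (-6*u) du + (-6*v) dv
  For the y component: f_2(F) = -3*u^2 - v^2 + 3; d F_2 = (0) du + (4*v) dv
  For the z component: f_3(F) = -4*u; d F_3 = (-2) du + (0) dv
Combining and collecting du, dv coefficients:
  coeff of du: 2*u*(9*u^2 + 3*v^2 - 5)
  coeff of dv: 2*v*(3*u^2 + v^2 - 3)
F^* omega = (2*u*(9*u^2 + 3*v^2 - 5)) du + (2*v*(3*u^2 + v^2 - 3)) dv.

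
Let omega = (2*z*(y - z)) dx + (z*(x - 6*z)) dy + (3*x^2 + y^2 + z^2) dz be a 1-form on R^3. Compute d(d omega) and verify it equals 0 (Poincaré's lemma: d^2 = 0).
d(d omega) = 0

Step 1: d omega = sum_{i<j} (∂f_j/∂x_i - ∂f_i/∂x_j) dx_i ∧ dx_j:
  coeff of dx ∧ dy: -z
  coeff of dx ∧ dz: 6*x - 2*y + 4*z
  coeff of dy ∧ dz: -x + 2*y + 12*z
Step 2: Apply d again to each 2-form coefficient. The only possible 3-form in R^3 is dx ∧ dy ∧ dz, with coefficient
  ∂(coeff of dy∧dz)/∂x - ∂(coeff of dx∧dz)/∂y + ∂(coeff of dx∧dy)/∂z
  = ∂/∂x (-x + 2*y + 12*z) - ∂/∂y (6*x - 2*y + 4*z) + ∂/∂z (-z).
Each of these terms simplifies to sums of mixed partials that cancel in pairs. The result is 0 (by equality of mixed partials for smooth functions — Schwarz / Clairaut).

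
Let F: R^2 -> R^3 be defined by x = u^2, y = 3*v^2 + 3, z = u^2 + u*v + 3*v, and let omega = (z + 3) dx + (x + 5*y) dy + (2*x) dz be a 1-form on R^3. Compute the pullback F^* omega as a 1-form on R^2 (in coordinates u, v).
F^* omega = (2*u*(3*u^2 + 2*u*v + 3*v + 3)) du + (2*u^3 + 6*u^2*v + 6*u^2 + 90*v^3 + 90*v) dv

Using F^*(f dg) = (f ∘ F) d(g ∘ F), substitute each coordinate x_i by F_i(u, v) in f_i, and replace dx_i by d F_i = (∂F_i/∂u) du + (∂F_i/∂v) dv.
  For the x component: f_1(F) = u^2 + u*v + 3*v + 3; d F_1 = (2*u) du + (0) dv
  For the y component: f_2(F) = u^2 + 15*v^2 + 15; d F_2 = (0) du + (6*v) dv
  For the z component: f_3(F) = 2*u^2; d F_3 = (2*u + v) du + (u + 3) dv
Combining and collecting du, dv coefficients:
  coeff of du: 2*u*(3*u^2 + 2*u*v + 3*v + 3)
  coeff of dv: 2*u^3 + 6*u^2*v + 6*u^2 + 90*v^3 + 90*v
F^* omega = (2*u*(3*u^2 + 2*u*v + 3*v + 3)) du + (2*u^3 + 6*u^2*v + 6*u^2 + 90*v^3 + 90*v) dv.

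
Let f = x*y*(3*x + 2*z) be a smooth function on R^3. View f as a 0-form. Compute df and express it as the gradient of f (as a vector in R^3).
df = (2*y*(3*x + z)) dx + (x*(3*x + 2*z)) dy + (2*x*y) dz; grad f = (2*y*(3*x + z), x*(3*x + 2*z), 2*x*y)

For a 0-form f, d f = (∂f/∂x) dx + (∂f/∂y) dy + (∂f/∂z) dz. The components of the vector representation are exactly the entries of grad f in Cartesian coordinates:
  ∂f/∂x = 2*y*(3*x + z)
  ∂f/∂y = x*(3*x + 2*z)
  ∂f/∂z = 2*x*y.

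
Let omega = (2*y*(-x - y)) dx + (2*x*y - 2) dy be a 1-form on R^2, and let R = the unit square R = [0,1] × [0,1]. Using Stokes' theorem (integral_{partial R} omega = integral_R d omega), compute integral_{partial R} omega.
integral_(partial R) omega = 4

Stokes: integral_partial_R omega = integral_R d omega with d omega = (∂Q/∂x - ∂P/∂y) dx ∧ dy.
  ∂Q/∂x = 2*y
  ∂P/∂y = -2*x - 4*y
  integrand = ∂Q/∂x - ∂P/∂y = 2*x + 6*y.
Integrating over R: integral_0^1 integral_0^1 (2*x + 6*y) dx dy = 4.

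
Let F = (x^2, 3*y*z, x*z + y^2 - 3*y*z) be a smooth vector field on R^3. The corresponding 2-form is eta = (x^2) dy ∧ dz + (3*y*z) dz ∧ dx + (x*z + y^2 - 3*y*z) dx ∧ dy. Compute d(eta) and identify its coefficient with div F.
d(eta) = (3*x - 3*y + 3*z) dx ∧ dy ∧ dz; div F = 3*x - 3*y + 3*z

For a 2-form in R^3 of the form above, applying d gives a 3-form with coefficient ∂P/∂x + ∂Q/∂y + ∂R/∂z:
  ∂P/∂x = 2*x
  ∂Q/∂y = 3*z
  ∂R/∂z = x - 3*y
Sum = 3*x - 3*y + 3*z, which is exactly div F.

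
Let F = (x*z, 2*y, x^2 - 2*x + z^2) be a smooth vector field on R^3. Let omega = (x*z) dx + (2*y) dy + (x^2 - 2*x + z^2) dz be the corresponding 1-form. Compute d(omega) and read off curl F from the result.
d(omega) = (0) dy ∧ dz + (2 - x) dz ∧ dx + (0) dx ∧ dy; curl F = (0, 2 - x, 0)

d omega = sum_{i<j} (∂f_j/∂x_i - ∂f_i/∂x_j) dx_i ∧ dx_j. Under the identification (dy ∧ dz, dz ∧ dx, dx ∧ dy) ↔ (e_x, e_y, e_z), the coefficients are exactly the components of curl F. Compute:
  ∂R/∂y - ∂Q/∂z = (0) - (0) = 0
  ∂P/∂z - ∂R/∂x = (x) - (2*x - 2) = 2 - x
  ∂Q/∂x - ∂P/∂y = (0) - (0) = 0.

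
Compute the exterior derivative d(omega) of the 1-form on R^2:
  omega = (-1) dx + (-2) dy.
d(omega) = 0

For a 1-form omega = sum_i f_i dx_i, the exterior derivative is
  d(omega) = sum_{i < j} (∂f_j/∂x_i - ∂f_i/∂x_j) dx_i ∧ dx_j.

Assembling: d(omega) = 0.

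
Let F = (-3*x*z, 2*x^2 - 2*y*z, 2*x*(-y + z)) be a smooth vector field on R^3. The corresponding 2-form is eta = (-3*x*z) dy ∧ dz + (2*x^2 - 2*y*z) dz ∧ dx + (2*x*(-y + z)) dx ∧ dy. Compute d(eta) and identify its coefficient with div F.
d(eta) = (2*x - 5*z) dx ∧ dy ∧ dz; div F = 2*x - 5*z

For a 2-form in R^3 of the form above, applying d gives a 3-form with coefficient ∂P/∂x + ∂Q/∂y + ∂R/∂z:
  ∂P/∂x = -3*z
  ∂Q/∂y = -2*z
  ∂R/∂z = 2*x
Sum = 2*x - 5*z, which is exactly div F.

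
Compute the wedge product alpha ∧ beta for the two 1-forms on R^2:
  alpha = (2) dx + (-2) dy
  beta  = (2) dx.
alpha ∧ beta = (4) dx ∧ dy

Distribute the wedge, using dx_i ∧ dx_j = -dx_j ∧ dx_i and dx_i ∧ dx_i = 0. For each pair (i, j) with i < j, the coefficient of dx_i ∧ dx_j in alpha ∧ beta is (alpha_i * beta_j - alpha_j * beta_i). Collecting: alpha ∧ beta = (4) dx ∧ dy.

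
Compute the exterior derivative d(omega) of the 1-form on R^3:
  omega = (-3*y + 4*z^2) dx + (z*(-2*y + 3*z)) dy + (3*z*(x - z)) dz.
d(omega) = (3) dx ∧ dy + (-5*z) dx ∧ dz + (2*y - 6*z) dy ∧ dz

For a 1-form omega = sum_i f_i dx_i, the exterior derivative is
  d(omega) = sum_{i < j} (∂f_j/∂x_i - ∂f_i/∂x_j) dx_i ∧ dx_j.
  coefficient of dx ∧ dy: ∂f_2/∂x - ∂f_1/∂y = ∂(z*(-2*y + 3*z))/∂x - ∂(-3*y + 4*z^2)/∂y = 3
  coefficient of dx ∧ dz: ∂f_3/∂x - ∂f_1/∂z = ∂(3*z*(x - z))/∂x - ∂(-3*y + 4*z^2)/∂z = -5*z
  coefficient of dy ∧ dz: ∂f_3/∂y - ∂f_2/∂z = ∂(3*z*(x - z))/∂y - ∂(z*(-2*y + 3*z))/∂z = 2*y - 6*z
Assembling: d(omega) = (3) dx ∧ dy + (-5*z) dx ∧ dz + (2*y - 6*z) dy ∧ dz.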